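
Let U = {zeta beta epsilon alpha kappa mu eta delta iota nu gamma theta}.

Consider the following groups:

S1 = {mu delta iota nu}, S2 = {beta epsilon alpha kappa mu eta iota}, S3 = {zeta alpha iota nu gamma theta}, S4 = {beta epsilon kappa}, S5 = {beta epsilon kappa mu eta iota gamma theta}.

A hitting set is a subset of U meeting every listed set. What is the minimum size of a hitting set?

The 2 elements {epsilon, nu} hit every group.
The groups S3, S4 are pairwise disjoint, so any hitting set needs a separate element for each — at least 2. Hence 2 is optimal.

2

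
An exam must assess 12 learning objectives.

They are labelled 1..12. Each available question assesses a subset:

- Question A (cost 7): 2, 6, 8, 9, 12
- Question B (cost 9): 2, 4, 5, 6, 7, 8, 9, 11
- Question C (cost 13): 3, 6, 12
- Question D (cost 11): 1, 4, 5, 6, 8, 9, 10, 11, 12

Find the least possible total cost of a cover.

B, C, D together cover every objective (B ∪ C ∪ D = {1, 2, 3, 4, 5, 6, 7, 8, 9, 10, 11, 12}); total cost 9 + 13 + 11 = 33.
No covering selection has total cost below 33.

33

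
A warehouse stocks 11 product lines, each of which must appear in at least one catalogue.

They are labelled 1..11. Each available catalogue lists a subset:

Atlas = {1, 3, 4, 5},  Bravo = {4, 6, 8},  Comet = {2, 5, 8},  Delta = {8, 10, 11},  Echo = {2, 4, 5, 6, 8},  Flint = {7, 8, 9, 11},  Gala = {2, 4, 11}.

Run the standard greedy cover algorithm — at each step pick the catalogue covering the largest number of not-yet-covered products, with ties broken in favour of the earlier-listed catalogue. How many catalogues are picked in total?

4

Greedy: pick Echo (covers 5 new) → pick Flint (covers 3 new) → pick Atlas (covers 2 new) → pick Delta (covers 1 new). Total picks: 4.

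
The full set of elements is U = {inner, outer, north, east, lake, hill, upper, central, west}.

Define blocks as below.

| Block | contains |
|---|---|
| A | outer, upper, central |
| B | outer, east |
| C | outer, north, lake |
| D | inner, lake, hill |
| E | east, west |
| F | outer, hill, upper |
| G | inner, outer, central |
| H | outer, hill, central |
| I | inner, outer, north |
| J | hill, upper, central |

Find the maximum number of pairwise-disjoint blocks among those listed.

3

E, I, J are pairwise disjoint (E={east,west}; I={inner,outer,north}; J={hill,upper,central}).
Every remaining block overlaps one of these, and no 4 of the listed blocks are pairwise disjoint, so 3 is the maximum.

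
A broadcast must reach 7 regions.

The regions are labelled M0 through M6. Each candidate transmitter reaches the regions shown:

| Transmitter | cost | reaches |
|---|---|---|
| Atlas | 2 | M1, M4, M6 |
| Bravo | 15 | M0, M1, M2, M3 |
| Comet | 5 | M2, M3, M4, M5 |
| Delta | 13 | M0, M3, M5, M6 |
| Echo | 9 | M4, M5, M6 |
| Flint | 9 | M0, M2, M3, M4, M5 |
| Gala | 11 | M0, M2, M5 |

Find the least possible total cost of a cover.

11

Atlas, Flint together cover every region (Atlas ∪ Flint = {M0, M1, M2, M3, M4, M5, M6}); total cost 2 + 9 = 11.
The greedy pick Atlas, Comet, Flint costs 16; no covering selection beats 11.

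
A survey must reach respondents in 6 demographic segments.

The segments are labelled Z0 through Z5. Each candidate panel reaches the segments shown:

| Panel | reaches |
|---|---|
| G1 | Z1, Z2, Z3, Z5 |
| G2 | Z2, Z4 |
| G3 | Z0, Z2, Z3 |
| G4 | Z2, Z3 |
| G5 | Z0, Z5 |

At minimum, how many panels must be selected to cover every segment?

G1 and G2 and G3 together: G1 ∪ G2 ∪ G3 = {Z0, Z1, Z2, Z3, Z4, Z5} — every segment is covered.
Only G1 contains Z1, so G1 is forced; the remaining 2 segments need at least 2 more panels (each remaining panel adds at most 1) — so at least 3 panels are needed, and 3 is optimal.

3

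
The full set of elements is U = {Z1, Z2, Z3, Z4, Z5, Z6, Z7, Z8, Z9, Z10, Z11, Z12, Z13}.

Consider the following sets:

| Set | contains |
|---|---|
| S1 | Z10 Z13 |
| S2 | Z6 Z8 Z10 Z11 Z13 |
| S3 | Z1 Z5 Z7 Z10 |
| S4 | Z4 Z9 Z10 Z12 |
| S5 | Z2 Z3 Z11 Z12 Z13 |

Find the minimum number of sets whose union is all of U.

4

S2 and S3 and S4 and S5 together: S2 ∪ S3 ∪ S4 ∪ S5 = {Z1, Z2, Z3, Z4, Z5, Z6, Z7, Z8, Z9, Z10, Z11, Z12, Z13} — every element is covered.
Only S4 contains Z4, so S4 is forced; the remaining 9 elements need at least 3 more sets (each remaining set adds at most 4) — so at least 4 sets are needed, and 4 is optimal.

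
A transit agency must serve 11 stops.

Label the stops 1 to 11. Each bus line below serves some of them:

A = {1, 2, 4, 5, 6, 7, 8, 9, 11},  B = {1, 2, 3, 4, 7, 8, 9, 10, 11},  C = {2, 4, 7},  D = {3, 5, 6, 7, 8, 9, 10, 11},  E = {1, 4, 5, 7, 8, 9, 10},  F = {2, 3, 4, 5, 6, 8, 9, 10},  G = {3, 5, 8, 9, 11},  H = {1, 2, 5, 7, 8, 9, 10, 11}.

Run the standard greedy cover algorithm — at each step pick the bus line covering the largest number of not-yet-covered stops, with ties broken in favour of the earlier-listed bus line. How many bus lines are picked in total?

2

Greedy: pick A (covers 9 new) → pick B (covers 2 new). Total picks: 2.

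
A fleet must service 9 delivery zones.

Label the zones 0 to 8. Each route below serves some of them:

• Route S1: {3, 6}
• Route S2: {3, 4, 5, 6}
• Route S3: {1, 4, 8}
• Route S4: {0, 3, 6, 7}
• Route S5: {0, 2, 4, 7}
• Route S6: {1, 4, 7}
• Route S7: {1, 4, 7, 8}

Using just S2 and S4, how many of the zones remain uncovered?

Union of S2, S4 = {0, 3, 4, 5, 6, 7}.
Not covered: 1, 2, 8 — 3 zones.

3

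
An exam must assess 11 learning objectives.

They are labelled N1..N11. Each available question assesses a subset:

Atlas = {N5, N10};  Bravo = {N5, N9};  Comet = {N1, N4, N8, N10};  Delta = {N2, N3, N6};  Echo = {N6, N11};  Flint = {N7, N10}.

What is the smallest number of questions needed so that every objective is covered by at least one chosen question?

Bravo and Comet and Delta and Echo and Flint together: Bravo ∪ Comet ∪ Delta ∪ Echo ∪ Flint = {N1, N2, N3, N4, N5, N6, N7, N8, N9, N10, N11} — every objective is covered.
No 4 of the 6 questions cover everything (all 15 combinations miss at least one objective), so 5 is optimal.

5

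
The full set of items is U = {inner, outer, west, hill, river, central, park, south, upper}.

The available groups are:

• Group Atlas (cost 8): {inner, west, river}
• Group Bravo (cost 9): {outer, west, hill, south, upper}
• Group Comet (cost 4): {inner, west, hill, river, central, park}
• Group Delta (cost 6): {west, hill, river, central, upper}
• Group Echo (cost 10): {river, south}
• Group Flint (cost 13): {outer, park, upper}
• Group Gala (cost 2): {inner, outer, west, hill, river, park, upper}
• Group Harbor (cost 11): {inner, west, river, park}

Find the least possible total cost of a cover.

13

Bravo, Comet together cover every item (Bravo ∪ Comet = {inner, outer, west, hill, river, central, park, south, upper}); total cost 9 + 4 = 13.
The greedy pick Gala, Comet, Bravo costs 15; no covering selection beats 13.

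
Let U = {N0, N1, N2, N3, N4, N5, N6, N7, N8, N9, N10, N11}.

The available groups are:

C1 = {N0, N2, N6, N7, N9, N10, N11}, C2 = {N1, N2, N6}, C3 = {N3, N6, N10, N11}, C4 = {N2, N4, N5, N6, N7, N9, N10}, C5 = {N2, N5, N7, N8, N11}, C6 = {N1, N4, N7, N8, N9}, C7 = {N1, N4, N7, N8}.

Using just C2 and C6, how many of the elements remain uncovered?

5

Union of C2, C6 = {N1, N2, N4, N6, N7, N8, N9}.
Not covered: N0, N3, N5, N10, N11 — 5 elements.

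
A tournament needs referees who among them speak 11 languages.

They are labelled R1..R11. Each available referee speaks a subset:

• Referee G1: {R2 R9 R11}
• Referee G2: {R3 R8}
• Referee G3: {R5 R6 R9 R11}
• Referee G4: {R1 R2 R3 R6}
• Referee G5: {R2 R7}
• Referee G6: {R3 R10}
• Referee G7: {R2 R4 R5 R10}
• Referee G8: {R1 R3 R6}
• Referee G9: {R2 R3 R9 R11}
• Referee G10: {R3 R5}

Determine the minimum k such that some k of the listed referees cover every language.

G1 and G2 and G5 and G7 and G8 together: G1 ∪ G2 ∪ G5 ∪ G7 ∪ G8 = {R1, R2, R3, R4, R5, R6, R7, R8, R9, R10, R11} — every language is covered.
No 4 of the 10 referees cover everything (all 210 combinations miss at least one language), so 5 is optimal.

5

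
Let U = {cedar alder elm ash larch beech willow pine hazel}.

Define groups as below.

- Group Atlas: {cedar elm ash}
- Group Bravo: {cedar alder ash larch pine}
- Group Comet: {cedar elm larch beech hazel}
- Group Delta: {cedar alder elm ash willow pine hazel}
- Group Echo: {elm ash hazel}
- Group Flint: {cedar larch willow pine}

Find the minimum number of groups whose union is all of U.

Comet and Delta together: Comet ∪ Delta = {cedar, alder, elm, ash, larch, beech, willow, pine, hazel} — every element is covered.
No single group has all 9 elements (the largest, Delta, has 7), so 2 is optimal.

2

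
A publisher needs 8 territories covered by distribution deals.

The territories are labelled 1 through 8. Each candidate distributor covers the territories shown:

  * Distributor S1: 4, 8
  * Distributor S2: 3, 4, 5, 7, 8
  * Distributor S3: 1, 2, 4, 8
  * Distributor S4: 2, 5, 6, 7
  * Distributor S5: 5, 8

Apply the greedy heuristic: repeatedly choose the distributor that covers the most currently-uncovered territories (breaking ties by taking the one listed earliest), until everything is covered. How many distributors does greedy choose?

Greedy: pick S2 (covers 5 new) → pick S3 (covers 2 new) → pick S4 (covers 1 new). Total picks: 3.

3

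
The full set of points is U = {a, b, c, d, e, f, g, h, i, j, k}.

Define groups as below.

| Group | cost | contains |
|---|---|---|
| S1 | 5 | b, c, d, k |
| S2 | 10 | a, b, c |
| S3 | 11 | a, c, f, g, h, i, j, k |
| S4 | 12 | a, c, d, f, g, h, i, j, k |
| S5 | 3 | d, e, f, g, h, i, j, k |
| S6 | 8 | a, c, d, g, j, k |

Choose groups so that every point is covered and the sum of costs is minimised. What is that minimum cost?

13

S2, S5 together cover every point (S2 ∪ S5 = {a, b, c, d, e, f, g, h, i, j, k}); total cost 10 + 3 = 13.
The greedy pick S5, S1, S6 costs 16; no covering selection beats 13.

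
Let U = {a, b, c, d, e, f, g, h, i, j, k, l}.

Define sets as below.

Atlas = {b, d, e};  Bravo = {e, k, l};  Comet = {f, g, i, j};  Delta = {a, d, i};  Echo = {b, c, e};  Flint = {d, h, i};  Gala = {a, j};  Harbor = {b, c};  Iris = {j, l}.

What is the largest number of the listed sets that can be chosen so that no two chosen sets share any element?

Bravo, Flint, Gala, Harbor are pairwise disjoint (Bravo={e,k,l}; Flint={d,h,i}; Gala={a,j}; Harbor={b,c}).
Every remaining set overlaps one of these, and no 5 of the listed sets are pairwise disjoint, so 4 is the maximum.

4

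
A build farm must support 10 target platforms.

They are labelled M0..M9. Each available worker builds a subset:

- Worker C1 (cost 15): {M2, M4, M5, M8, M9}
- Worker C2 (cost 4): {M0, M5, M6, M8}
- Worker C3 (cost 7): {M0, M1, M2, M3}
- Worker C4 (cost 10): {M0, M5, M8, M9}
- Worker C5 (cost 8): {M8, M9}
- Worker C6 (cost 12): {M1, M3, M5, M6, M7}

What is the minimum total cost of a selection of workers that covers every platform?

31

C1, C2, C6 together cover every platform (C1 ∪ C2 ∪ C6 = {M0, M1, M2, M3, M4, M5, M6, M7, M8, M9}); total cost 15 + 4 + 12 = 31.
The greedy pick C2, C3, C1, C6 costs 38; no covering selection beats 31.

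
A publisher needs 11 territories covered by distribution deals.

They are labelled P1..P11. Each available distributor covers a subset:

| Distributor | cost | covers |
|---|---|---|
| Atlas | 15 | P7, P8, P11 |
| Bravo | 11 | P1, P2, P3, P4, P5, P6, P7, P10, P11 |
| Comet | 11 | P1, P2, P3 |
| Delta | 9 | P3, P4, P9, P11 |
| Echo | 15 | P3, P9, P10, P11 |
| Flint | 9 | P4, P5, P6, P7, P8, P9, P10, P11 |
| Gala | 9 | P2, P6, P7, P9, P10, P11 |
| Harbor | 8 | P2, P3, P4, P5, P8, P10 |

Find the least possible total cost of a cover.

20

Bravo, Flint together cover every territory (Bravo ∪ Flint = {P1, P2, P3, P4, P5, P6, P7, P8, P9, P10, P11}); total cost 11 + 9 = 20.
No covering selection has total cost below 20.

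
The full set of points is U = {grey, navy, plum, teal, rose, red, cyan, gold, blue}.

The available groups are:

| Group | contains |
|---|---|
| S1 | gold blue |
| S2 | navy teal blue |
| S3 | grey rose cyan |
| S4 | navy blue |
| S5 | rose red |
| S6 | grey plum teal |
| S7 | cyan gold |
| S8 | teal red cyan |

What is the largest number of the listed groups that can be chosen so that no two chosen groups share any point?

S4, S5, S6, S7 are pairwise disjoint (S4={navy,blue}; S5={rose,red}; S6={grey,plum,teal}; S7={cyan,gold}).
Every remaining group overlaps one of these, and no 5 of the listed groups are pairwise disjoint, so 4 is the maximum.

4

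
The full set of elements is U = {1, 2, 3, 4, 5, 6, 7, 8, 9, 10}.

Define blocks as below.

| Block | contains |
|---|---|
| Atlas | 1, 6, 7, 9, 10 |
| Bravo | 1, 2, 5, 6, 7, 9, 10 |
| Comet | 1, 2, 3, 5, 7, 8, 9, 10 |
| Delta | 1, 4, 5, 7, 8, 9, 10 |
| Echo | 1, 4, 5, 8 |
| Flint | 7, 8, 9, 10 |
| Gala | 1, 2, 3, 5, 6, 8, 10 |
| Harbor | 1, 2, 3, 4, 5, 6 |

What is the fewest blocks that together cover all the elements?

2

Take {Comet, Harbor}. Their union is {1, 2, 3, 4, 5, 6, 7, 8, 9, 10}, which is all 10 elements.
No single block has all 10 elements (the largest, Comet, has 8), so 2 is optimal.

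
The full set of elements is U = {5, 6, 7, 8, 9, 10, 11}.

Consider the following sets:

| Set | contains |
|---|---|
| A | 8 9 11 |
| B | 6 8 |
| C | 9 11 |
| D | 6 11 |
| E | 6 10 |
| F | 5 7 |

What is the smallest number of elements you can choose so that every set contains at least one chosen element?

H = {5, 6, 9} meets every set (each contains at least one member of H), and |H| = 3.
The sets B, C, F are pairwise disjoint, so any hitting set needs a separate element for each — at least 3. Hence 3 is optimal.

3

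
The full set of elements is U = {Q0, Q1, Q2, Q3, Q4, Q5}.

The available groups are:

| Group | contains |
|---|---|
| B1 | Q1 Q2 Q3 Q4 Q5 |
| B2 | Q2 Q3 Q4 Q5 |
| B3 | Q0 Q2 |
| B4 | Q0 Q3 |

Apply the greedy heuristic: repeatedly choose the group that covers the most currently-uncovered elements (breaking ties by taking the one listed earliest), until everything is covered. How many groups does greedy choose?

Greedy: pick B1 (covers 5 new) → pick B3 (covers 1 new). Total picks: 2.

2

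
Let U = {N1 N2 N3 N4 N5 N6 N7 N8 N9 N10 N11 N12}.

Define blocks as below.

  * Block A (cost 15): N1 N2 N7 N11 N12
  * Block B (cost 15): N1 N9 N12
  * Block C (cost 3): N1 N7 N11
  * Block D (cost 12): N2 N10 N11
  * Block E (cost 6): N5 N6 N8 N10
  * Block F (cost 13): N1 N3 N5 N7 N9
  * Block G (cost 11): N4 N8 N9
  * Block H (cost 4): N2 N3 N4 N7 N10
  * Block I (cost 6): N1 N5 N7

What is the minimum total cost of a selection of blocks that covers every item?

B, C, E, H together cover every item (B ∪ C ∪ E ∪ H = {N1, N2, N3, N4, N5, N6, N7, N8, N9, N10, N11, N12}); total cost 15 + 3 + 6 + 4 = 28.
No covering selection has total cost below 28.

28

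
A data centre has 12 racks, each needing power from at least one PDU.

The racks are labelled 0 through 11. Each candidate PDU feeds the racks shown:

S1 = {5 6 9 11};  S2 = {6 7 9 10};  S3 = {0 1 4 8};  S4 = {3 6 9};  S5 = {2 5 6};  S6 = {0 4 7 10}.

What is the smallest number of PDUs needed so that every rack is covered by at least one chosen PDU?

5

S1 and S3 and S4 and S5 and S6 together: S1 ∪ S3 ∪ S4 ∪ S5 ∪ S6 = {0, 1, 2, 3, 4, 5, 6, 7, 8, 9, 10, 11} — every rack is covered.
No 4 of the 6 PDUs cover everything (all 15 combinations miss at least one rack), so 5 is optimal.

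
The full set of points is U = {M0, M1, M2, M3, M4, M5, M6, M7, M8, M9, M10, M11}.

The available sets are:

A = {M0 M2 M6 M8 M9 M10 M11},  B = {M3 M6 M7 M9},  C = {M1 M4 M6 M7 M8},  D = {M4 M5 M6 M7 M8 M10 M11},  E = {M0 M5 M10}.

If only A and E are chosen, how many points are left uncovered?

Union of A, E = {M0, M2, M5, M6, M8, M9, M10, M11}.
Not covered: M1, M3, M4, M7 — 4 points.

4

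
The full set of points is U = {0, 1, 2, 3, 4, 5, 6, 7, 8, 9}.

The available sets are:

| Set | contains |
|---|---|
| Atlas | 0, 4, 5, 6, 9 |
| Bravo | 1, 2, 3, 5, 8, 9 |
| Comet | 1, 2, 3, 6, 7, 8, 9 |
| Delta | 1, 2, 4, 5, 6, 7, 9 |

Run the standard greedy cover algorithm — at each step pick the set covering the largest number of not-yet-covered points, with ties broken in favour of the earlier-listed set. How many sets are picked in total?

Greedy: pick Comet (covers 7 new) → pick Atlas (covers 3 new). Total picks: 2.

2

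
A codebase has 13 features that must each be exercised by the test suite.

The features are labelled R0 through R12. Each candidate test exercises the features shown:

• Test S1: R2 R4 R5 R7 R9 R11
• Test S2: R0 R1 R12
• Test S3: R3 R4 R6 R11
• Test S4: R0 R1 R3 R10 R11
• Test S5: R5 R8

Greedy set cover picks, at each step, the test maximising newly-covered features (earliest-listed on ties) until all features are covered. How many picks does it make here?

5

Greedy: pick S1 (covers 6 new) → pick S4 (covers 4 new) → pick S2 (covers 1 new) → pick S3 (covers 1 new) → pick S5 (covers 1 new). Total picks: 5.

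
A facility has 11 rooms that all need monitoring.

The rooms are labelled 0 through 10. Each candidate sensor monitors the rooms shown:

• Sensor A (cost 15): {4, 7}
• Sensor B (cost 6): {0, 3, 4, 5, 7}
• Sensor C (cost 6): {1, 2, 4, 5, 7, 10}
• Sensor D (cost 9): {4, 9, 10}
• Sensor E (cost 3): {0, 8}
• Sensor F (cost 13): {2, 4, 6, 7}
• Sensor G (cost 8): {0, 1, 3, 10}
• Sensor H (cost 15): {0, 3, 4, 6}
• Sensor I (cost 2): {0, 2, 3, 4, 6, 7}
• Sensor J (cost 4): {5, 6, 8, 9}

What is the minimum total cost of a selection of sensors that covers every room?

12

C, I, J together cover every room (C ∪ I ∪ J = {0, 1, 2, 3, 4, 5, 6, 7, 8, 9, 10}); total cost 6 + 2 + 4 = 12.
No covering selection has total cost below 12.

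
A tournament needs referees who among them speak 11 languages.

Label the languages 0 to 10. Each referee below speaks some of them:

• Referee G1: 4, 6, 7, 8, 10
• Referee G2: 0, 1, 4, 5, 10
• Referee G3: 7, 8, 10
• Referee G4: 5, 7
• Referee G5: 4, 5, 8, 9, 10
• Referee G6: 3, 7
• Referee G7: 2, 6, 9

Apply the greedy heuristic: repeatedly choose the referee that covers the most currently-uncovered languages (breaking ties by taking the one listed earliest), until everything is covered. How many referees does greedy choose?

Greedy: pick G1 (covers 5 new) → pick G2 (covers 3 new) → pick G7 (covers 2 new) → pick G6 (covers 1 new). Total picks: 4.

4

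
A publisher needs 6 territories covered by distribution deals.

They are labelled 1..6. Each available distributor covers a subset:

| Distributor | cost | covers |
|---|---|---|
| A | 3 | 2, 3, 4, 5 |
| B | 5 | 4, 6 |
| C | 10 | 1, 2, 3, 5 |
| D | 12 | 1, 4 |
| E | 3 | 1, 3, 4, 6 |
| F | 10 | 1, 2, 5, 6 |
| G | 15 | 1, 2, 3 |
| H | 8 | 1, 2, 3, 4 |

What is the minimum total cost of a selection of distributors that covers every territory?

6

A, E together cover every territory (A ∪ E = {1, 2, 3, 4, 5, 6}); total cost 3 + 3 = 6.
No covering selection has total cost below 6.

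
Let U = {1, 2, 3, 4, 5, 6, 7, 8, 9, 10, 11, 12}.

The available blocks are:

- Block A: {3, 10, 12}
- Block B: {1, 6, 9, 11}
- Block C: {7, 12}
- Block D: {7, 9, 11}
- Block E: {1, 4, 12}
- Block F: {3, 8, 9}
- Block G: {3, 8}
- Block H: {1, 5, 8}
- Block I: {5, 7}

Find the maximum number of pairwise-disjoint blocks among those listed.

B, C, G are pairwise disjoint (B={1,6,9,11}; C={7,12}; G={3,8}).
Every remaining block overlaps one of these, and no 4 of the listed blocks are pairwise disjoint, so 3 is the maximum.

3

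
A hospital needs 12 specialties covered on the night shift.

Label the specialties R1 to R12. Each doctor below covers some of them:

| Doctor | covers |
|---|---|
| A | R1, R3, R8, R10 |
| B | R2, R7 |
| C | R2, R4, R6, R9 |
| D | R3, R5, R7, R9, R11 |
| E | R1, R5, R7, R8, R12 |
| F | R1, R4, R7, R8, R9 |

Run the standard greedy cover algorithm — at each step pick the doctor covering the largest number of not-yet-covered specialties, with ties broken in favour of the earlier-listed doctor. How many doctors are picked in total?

Greedy: pick D (covers 5 new) → pick A (covers 3 new) → pick C (covers 3 new) → pick E (covers 1 new). Total picks: 4.

4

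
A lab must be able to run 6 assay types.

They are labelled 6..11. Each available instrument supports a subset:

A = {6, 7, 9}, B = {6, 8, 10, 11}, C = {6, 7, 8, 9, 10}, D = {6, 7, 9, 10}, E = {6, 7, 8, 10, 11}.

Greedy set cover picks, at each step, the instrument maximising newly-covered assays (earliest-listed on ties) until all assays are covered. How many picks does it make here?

2

Greedy: pick C (covers 5 new) → pick B (covers 1 new). Total picks: 2.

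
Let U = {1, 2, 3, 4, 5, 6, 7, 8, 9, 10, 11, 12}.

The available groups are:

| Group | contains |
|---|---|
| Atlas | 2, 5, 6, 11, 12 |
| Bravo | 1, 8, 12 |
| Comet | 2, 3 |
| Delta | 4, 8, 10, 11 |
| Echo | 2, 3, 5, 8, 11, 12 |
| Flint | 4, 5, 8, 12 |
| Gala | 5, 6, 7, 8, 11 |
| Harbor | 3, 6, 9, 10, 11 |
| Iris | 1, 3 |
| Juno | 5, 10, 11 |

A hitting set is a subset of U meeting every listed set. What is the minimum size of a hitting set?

H = {3, 5, 8} meets every group (each contains at least one member of H), and |H| = 3.
The groups Bravo, Comet, Juno are pairwise disjoint, so any hitting set needs a separate item for each — at least 3. Hence 3 is optimal.

3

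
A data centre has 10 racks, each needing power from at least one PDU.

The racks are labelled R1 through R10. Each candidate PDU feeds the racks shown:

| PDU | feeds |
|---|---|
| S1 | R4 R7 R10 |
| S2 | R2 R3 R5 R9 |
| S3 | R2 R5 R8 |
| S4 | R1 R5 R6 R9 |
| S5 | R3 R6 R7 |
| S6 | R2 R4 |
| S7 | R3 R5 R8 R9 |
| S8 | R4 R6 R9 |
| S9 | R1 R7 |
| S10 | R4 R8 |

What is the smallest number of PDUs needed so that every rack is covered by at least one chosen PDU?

Take {S1, S2, S4, S7}. Their union is {R1, R2, R3, R4, R5, R6, R7, R8, R9, R10}, which is all 10 racks.
No 3 of the 10 PDUs cover everything (all 120 combinations miss at least one rack), so 4 is optimal.

4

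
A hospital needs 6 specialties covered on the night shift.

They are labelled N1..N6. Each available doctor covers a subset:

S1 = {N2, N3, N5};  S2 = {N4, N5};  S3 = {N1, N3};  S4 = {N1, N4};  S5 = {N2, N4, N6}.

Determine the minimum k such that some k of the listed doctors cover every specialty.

S2 and S3 and S5 together: S2 ∪ S3 ∪ S5 = {N1, N2, N3, N4, N5, N6} — every specialty is covered.
Only S5 contains N6, so S5 is forced; the remaining 3 specialties need at least 2 more doctors (each remaining doctor adds at most 2) — so at least 3 doctors are needed, and 3 is optimal.

3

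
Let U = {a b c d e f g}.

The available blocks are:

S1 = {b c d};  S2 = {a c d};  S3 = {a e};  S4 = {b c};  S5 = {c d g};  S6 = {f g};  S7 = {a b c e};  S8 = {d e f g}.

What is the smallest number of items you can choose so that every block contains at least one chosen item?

3

Take H = {c, e, g}. Each listed block contains at least one of these, so H is a hitting set of size 3.
The blocks S1, S3, S6 are pairwise disjoint, so any hitting set needs a separate item for each — at least 3. Hence 3 is optimal.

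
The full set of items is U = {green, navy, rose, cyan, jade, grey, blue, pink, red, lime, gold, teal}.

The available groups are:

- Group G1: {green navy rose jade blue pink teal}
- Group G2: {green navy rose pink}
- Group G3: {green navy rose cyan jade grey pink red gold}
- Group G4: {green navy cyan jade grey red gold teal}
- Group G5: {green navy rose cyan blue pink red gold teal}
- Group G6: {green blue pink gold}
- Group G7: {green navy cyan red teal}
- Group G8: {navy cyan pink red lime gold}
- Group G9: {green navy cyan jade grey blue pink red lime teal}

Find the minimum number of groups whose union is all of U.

2

Take {G3, G9}. Their union is {green, navy, rose, cyan, jade, grey, blue, pink, red, lime, gold, teal}, which is all 12 items.
No single group has all 12 items (the largest, G9, has 10), so 2 is optimal.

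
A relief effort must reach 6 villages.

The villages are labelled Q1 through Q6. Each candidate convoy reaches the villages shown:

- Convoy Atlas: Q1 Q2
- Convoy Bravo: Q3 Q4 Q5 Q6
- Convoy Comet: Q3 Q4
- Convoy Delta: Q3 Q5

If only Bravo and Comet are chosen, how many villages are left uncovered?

2

Union of Bravo, Comet = {Q3, Q4, Q5, Q6}.
Not covered: Q1, Q2 — 2 villages.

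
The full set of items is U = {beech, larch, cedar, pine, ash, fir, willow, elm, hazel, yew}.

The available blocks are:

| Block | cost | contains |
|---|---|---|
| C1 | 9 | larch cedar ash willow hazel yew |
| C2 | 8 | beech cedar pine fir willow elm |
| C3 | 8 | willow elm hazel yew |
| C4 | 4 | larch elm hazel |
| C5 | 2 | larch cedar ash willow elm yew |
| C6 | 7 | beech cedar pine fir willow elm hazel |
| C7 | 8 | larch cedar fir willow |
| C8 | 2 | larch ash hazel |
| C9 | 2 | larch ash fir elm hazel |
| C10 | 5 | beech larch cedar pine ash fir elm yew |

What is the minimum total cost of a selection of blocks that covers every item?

9

C5, C9, C10 together cover every item (C5 ∪ C9 ∪ C10 = {beech, larch, cedar, pine, ash, fir, willow, elm, hazel, yew}); total cost 2 + 2 + 5 = 9.
No covering selection has total cost below 9.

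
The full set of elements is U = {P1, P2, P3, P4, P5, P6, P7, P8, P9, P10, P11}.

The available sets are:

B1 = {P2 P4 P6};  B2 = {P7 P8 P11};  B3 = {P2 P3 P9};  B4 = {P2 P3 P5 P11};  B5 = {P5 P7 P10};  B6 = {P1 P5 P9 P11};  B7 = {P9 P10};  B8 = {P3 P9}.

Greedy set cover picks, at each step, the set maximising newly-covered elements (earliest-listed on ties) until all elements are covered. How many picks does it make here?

5

Greedy: pick B4 (covers 4 new) → pick B1 (covers 2 new) → pick B2 (covers 2 new) → pick B6 (covers 2 new) → pick B5 (covers 1 new). Total picks: 5.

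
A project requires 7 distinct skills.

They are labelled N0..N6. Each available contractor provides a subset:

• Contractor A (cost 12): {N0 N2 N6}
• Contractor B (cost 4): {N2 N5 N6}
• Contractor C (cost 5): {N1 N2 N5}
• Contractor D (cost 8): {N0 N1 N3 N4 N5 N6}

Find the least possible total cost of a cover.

B, D together cover every skill (B ∪ D = {N0, N1, N2, N3, N4, N5, N6}); total cost 4 + 8 = 12.
No covering selection has total cost below 12.

12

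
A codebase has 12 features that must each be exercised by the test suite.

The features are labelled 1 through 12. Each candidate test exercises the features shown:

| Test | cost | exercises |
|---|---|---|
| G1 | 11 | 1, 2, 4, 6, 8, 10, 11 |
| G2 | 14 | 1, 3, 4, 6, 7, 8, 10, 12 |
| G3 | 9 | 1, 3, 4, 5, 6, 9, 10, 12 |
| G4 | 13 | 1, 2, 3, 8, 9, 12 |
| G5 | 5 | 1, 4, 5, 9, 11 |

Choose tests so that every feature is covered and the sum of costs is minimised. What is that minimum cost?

G1, G2, G5 together cover every feature (G1 ∪ G2 ∪ G5 = {1, 2, 3, 4, 5, 6, 7, 8, 9, 10, 11, 12}); total cost 11 + 14 + 5 = 30.
The greedy pick G5, G3, G1, G2 costs 39; no covering selection beats 30.

30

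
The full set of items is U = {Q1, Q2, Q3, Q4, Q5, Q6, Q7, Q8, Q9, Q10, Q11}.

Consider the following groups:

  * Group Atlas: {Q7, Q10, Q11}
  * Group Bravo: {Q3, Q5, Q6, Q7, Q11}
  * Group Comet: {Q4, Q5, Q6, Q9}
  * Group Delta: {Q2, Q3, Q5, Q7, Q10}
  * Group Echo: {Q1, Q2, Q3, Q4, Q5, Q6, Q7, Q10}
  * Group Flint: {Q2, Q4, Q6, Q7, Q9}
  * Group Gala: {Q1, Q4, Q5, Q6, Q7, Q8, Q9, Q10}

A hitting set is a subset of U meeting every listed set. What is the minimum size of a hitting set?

2

H = {Q5, Q7} meets every group (each contains at least one member of H), and |H| = 2.
The groups Atlas, Comet are pairwise disjoint, so any hitting set needs a separate item for each — at least 2. Hence 2 is optimal.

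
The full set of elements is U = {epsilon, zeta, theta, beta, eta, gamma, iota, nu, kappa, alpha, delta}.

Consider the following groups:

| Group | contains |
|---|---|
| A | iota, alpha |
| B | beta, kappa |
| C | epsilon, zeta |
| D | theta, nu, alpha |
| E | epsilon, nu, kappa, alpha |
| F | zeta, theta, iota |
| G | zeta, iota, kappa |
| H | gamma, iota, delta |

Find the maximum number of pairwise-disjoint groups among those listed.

4

B, C, D, H are pairwise disjoint (B={beta,kappa}; C={epsilon,zeta}; D={theta,nu,alpha}; H={gamma,iota,delta}).
Every remaining group overlaps one of these, and no 5 of the listed groups are pairwise disjoint, so 4 is the maximum.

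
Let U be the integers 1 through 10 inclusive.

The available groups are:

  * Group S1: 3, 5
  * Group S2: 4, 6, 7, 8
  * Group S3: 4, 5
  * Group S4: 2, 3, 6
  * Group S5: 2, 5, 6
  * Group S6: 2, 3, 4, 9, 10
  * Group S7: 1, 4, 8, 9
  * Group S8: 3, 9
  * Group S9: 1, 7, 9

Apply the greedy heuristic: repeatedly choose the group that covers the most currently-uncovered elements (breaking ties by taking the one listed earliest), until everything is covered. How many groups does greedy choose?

4

Greedy: pick S6 (covers 5 new) → pick S2 (covers 3 new) → pick S1 (covers 1 new) → pick S7 (covers 1 new). Total picks: 4.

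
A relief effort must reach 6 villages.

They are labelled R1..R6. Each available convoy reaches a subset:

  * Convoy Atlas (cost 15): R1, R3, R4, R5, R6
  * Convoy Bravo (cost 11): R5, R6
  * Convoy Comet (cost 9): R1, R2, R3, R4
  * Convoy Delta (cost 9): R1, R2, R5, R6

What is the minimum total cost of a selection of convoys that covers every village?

Comet, Delta together cover every village (Comet ∪ Delta = {R1, R2, R3, R4, R5, R6}); total cost 9 + 9 = 18.
No covering selection has total cost below 18.

18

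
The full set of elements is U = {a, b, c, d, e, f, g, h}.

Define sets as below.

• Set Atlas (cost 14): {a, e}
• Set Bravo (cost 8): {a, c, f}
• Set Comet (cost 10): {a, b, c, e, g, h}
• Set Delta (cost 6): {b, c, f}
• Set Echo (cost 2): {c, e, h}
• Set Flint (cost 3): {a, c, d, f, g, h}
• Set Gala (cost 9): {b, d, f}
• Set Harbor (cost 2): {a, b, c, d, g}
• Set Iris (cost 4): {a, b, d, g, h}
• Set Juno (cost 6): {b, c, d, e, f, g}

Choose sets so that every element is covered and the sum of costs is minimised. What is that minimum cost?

7

Echo, Flint, Harbor together cover every element (Echo ∪ Flint ∪ Harbor = {a, b, c, d, e, f, g, h}); total cost 2 + 3 + 2 = 7.
No covering selection has total cost below 7.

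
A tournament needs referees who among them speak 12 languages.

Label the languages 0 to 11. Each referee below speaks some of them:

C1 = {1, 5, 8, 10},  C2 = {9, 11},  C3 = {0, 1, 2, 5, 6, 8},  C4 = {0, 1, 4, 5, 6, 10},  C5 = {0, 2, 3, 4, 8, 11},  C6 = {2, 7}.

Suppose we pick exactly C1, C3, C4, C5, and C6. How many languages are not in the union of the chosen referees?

1

Union of C1, C3, C4, C5, C6 = {0, 1, 2, 3, 4, 5, 6, 7, 8, 10, 11}.
Not covered: 9 — 1 language.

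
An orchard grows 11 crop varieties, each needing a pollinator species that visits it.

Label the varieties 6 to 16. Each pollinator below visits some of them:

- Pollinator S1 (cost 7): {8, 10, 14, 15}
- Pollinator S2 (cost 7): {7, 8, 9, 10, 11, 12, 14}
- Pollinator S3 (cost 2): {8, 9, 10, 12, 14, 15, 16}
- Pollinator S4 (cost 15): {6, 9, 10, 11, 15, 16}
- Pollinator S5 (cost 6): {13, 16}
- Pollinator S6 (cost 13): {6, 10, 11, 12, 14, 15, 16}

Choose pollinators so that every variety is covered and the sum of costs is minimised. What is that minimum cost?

26

S2, S5, S6 together cover every variety (S2 ∪ S5 ∪ S6 = {6, 7, 8, 9, 10, 11, 12, 13, 14, 15, 16}); total cost 7 + 6 + 13 = 26.
The greedy pick S3, S2, S5, S6 costs 28; no covering selection beats 26.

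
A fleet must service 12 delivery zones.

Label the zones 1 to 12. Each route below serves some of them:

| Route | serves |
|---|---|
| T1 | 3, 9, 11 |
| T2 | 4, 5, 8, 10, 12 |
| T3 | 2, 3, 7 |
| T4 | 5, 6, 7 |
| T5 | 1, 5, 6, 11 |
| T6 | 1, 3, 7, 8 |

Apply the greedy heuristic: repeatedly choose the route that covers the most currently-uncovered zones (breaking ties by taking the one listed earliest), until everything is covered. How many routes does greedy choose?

Greedy: pick T2 (covers 5 new) → pick T1 (covers 3 new) → pick T3 (covers 2 new) → pick T5 (covers 2 new). Total picks: 4.

4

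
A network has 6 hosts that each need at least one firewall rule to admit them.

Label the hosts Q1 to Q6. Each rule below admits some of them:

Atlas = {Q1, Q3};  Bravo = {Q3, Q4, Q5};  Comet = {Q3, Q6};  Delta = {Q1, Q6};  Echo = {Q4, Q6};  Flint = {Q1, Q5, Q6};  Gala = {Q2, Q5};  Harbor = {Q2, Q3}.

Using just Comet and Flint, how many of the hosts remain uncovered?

Union of Comet, Flint = {Q1, Q3, Q5, Q6}.
Not covered: Q2, Q4 — 2 hosts.

2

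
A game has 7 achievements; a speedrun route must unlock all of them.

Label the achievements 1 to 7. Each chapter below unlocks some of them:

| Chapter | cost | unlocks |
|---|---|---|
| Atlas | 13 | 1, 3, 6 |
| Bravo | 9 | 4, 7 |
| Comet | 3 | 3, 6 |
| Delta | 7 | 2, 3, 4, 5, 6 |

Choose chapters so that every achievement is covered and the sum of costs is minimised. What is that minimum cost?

Atlas, Bravo, Delta together cover every achievement (Atlas ∪ Bravo ∪ Delta = {1, 2, 3, 4, 5, 6, 7}); total cost 13 + 9 + 7 = 29.
No covering selection has total cost below 29.

29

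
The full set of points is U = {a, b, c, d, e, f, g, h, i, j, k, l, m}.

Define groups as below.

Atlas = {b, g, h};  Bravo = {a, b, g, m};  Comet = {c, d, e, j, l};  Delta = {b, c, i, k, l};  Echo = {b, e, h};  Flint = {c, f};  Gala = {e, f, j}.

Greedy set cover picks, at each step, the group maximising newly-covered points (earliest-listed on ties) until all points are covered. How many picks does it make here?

5

Greedy: pick Comet (covers 5 new) → pick Bravo (covers 4 new) → pick Delta (covers 2 new) → pick Atlas (covers 1 new) → pick Flint (covers 1 new). Total picks: 5.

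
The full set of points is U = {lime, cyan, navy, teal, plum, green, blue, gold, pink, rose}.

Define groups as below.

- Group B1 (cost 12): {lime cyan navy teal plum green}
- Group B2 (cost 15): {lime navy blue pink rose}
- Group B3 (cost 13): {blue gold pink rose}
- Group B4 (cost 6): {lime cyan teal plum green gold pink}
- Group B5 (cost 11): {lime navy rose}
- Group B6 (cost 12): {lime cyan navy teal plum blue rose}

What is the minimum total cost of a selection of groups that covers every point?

B4, B6 together cover every point (B4 ∪ B6 = {lime, cyan, navy, teal, plum, green, blue, gold, pink, rose}); total cost 6 + 12 = 18.
No covering selection has total cost below 18.

18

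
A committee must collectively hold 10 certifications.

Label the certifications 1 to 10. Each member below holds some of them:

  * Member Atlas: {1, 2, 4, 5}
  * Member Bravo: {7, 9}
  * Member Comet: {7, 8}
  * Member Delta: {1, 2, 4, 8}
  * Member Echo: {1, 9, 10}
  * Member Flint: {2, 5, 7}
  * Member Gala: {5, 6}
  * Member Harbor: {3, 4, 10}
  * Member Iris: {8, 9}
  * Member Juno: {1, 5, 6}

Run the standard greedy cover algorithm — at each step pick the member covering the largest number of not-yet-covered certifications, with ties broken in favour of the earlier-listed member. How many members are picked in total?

Greedy: pick Atlas (covers 4 new) → pick Bravo (covers 2 new) → pick Harbor (covers 2 new) → pick Comet (covers 1 new) → pick Gala (covers 1 new). Total picks: 5.
(The true minimum cover uses only 4 members, so greedy is not optimal here.)

5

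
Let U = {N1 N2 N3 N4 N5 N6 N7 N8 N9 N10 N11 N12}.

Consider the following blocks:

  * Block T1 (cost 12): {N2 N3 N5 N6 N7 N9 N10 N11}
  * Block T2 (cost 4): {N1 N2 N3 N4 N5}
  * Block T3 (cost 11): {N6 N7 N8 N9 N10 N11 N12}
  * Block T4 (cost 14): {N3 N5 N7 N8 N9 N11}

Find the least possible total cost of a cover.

15

T2, T3 together cover every item (T2 ∪ T3 = {N1, N2, N3, N4, N5, N6, N7, N8, N9, N10, N11, N12}); total cost 4 + 11 = 15.
No covering selection has total cost below 15.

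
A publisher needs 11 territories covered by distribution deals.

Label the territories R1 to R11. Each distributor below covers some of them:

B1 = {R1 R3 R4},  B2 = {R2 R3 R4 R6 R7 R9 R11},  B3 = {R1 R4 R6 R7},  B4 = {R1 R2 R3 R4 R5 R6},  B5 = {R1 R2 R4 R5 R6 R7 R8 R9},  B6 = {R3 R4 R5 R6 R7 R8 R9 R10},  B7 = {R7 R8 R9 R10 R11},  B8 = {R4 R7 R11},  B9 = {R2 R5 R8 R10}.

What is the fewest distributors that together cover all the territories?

2

B4 and B7 together: B4 ∪ B7 = {R1, R2, R3, R4, R5, R6, R7, R8, R9, R10, R11} — every territory is covered.
No single distributor has all 11 territories (the largest, B5, has 8), so 2 is optimal.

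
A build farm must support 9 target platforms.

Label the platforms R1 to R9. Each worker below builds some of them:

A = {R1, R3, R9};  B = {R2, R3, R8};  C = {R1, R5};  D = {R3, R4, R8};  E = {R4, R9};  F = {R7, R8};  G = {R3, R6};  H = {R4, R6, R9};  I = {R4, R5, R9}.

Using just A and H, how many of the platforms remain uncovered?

4

Union of A, H = {R1, R3, R4, R6, R9}.
Not covered: R2, R5, R7, R8 — 4 platforms.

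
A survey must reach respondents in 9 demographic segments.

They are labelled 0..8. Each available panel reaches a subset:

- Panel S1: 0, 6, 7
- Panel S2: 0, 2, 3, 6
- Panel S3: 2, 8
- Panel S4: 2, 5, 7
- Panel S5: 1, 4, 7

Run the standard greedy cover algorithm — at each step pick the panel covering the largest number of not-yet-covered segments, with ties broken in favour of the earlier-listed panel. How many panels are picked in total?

4

Greedy: pick S2 (covers 4 new) → pick S5 (covers 3 new) → pick S3 (covers 1 new) → pick S4 (covers 1 new). Total picks: 4.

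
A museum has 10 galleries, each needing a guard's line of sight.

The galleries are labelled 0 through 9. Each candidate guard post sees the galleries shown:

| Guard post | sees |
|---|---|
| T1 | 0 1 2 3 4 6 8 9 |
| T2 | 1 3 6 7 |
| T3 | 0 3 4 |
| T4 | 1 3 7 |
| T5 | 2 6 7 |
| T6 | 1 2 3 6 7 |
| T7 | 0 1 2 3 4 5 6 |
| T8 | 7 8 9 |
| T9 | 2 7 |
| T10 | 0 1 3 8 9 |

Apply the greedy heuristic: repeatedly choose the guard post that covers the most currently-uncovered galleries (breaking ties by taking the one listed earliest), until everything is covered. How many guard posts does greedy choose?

3

Greedy: pick T1 (covers 8 new) → pick T2 (covers 1 new) → pick T7 (covers 1 new). Total picks: 3.
(The true minimum cover uses only 2 guard posts, so greedy is not optimal here.)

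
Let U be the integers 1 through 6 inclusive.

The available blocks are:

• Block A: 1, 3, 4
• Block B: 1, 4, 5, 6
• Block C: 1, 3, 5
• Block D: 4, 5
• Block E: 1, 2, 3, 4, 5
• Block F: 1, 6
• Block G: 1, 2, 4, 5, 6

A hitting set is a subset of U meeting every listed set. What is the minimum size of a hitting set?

2

H = {1, 5} meets every block (each contains at least one member of H), and |H| = 2.
The blocks D, F are pairwise disjoint, so any hitting set needs a separate element for each — at least 2. Hence 2 is optimal.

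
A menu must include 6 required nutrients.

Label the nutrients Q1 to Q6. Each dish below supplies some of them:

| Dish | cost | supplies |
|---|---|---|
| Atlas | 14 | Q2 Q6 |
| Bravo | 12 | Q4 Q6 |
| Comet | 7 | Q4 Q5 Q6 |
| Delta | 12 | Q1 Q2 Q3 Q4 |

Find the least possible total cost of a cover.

19

Comet, Delta together cover every nutrient (Comet ∪ Delta = {Q1, Q2, Q3, Q4, Q5, Q6}); total cost 7 + 12 = 19.
No covering selection has total cost below 19.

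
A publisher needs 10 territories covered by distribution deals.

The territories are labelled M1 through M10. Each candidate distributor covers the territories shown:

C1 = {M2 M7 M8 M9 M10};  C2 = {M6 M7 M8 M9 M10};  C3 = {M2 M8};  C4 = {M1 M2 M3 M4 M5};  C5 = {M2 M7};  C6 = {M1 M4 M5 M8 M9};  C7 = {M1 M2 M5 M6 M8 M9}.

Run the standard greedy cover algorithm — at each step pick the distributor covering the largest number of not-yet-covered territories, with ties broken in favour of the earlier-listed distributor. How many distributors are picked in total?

3

Greedy: pick C7 (covers 6 new) → pick C1 (covers 2 new) → pick C4 (covers 2 new). Total picks: 3.
(The true minimum cover uses only 2 distributors, so greedy is not optimal here.)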